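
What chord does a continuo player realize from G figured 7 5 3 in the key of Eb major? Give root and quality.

The figures 7 5 3 indicate a seventh chord in root position.
In root position the bass is the root, so the root is G.
The chord tones are G, Bb, D, F, giving G minor seventh.

G minor seventh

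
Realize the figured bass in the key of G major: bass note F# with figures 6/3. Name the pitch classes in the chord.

F#, A, D

A third above F# in this key is A.
A sixth above F# in this key is D.
Together with the bass F#, this spells D major in first inversion.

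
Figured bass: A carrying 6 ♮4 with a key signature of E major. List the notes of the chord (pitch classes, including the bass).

A fourth above A in this key is D#, made natural (D) by the ♮ figure.
A sixth above A in this key is F#.
Together with the bass A, this spells D major in second inversion.

A, D, F#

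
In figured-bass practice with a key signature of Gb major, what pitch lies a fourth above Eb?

Ab

Counting 3 letter steps above Eb lands on A; in Gb major, that letter is Ab.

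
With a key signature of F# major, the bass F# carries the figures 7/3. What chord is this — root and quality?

F# major seventh

The figures 7/3 indicate a seventh chord in root position.
In root position the bass is the root, so the root is F#.
The chord tones are F#, A#, C#, E#, giving F# major seventh.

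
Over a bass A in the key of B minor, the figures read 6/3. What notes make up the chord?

A, C#, F#

A third above A in this key is C#.
A sixth above A in this key is F#.
Together with the bass A, this spells F# minor in first inversion.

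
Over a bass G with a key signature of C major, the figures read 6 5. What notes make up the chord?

G, B, D, E

The written figures 6 5 are shorthand for 6/5/3: the 3 is implied.
A third above G in this key is B.
A fifth above G in this key is D.
A sixth above G in this key is E.
Together with the bass G, this spells E minor seventh in first inversion.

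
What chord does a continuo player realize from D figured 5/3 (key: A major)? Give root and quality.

The figures 5/3 indicate a triad in root position.
In root position the bass is the root, so the root is D.
The chord tones are D, F#, A, giving D major.

D major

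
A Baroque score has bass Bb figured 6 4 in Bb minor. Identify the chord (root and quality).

Eb minor

The figures 6 4 indicate a triad in second inversion.
In second inversion the root lies a fourth above the bass: a fourth above Bb in Bb minor is Eb.
The chord tones are Bb, Eb, Gb, giving Eb minor.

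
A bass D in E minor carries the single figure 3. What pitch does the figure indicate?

Counting 2 letter steps above D lands on F; in E minor, that letter is F#.

F#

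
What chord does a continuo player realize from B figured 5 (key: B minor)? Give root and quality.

The figures 5 indicate a triad in root position.
In root position the bass is the root, so the root is B.
The chord tones are B, D, F#, giving B minor.

B minor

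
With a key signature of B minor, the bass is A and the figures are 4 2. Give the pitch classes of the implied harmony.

The written figures 4 2 are shorthand for 6/4/2: the 6 is implied.
A second above A in this key is B.
A fourth above A in this key is D.
A sixth above A in this key is F#.
Together with the bass A, this spells B minor seventh in third inversion.

A, B, D, F#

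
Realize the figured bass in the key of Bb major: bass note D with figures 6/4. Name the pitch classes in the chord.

A fourth above D in this key is G.
A sixth above D in this key is Bb.
Together with the bass D, this spells G minor in second inversion.

D, G, Bb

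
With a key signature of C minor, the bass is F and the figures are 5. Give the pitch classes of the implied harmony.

F, Ab, C

The written figures 5 are shorthand for 5/3: the 3 is implied.
A third above F in this key is Ab.
A fifth above F in this key is C.
Together with the bass F, this spells F minor in root position.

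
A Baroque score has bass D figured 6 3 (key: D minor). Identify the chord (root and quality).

Bb major

The figures 6 3 indicate a triad in first inversion.
In first inversion the root lies a sixth above the bass: a sixth above D in D minor is Bb.
The chord tones are D, F, Bb, giving Bb major.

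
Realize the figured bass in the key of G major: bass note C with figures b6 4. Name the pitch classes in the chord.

C, F#, Ab

A fourth above C in this key is F#.
A sixth above C in this key is A, lowered to Ab by the flat.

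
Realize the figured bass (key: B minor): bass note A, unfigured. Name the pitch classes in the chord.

An unfigured bass implies 5/3.
A third above A in this key is C#.
A fifth above A in this key is E.
Together with the bass A, this spells A major in root position.

A, C#, E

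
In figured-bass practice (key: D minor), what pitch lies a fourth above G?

Counting 3 letter steps above G lands on C; in D minor, that letter is C.

C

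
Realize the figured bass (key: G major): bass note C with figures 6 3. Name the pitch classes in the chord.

A third above C in this key is E.
A sixth above C in this key is A.
Together with the bass C, this spells A minor in first inversion.

C, E, A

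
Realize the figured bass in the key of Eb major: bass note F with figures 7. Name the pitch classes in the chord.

The written figures 7 are shorthand for 7/5/3: the 5/3 are implied.
A third above F in this key is Ab.
A fifth above F in this key is C.
A seventh above F in this key is Eb.
Together with the bass F, this spells F minor seventh in root position.

F, Ab, C, Eb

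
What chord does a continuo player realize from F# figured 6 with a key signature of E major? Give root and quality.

The figures 6 indicate a triad in first inversion.
In first inversion the root lies a sixth above the bass: a sixth above F# in E major is D#.
The chord tones are F#, A, D#, giving D# diminished.

D# diminished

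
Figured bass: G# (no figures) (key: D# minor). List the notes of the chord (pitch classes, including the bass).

An unfigured bass implies 5/3.
A third above G# in this key is B.
A fifth above G# in this key is D#.
Together with the bass G#, this spells G# minor in root position.

G#, B, D#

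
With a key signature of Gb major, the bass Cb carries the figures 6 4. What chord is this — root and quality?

The figures 6 4 indicate a triad in second inversion.
In second inversion the root lies a fourth above the bass: a fourth above Cb in Gb major is F.
The chord tones are Cb, F, Ab, giving F diminished.

F diminished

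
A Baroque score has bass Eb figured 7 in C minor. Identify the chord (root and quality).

The figures 7 indicate a seventh chord in root position.
In root position the bass is the root, so the root is Eb.
The chord tones are Eb, G, Bb, D, giving Eb major seventh.

Eb major seventh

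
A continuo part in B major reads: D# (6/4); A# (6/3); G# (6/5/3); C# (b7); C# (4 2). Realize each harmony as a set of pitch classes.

D# (6/4): D#, G#, B.
A# (6/3): A#, C#, F#.
G# (6/5/3): G#, B, D#, E.
C# (b7/5/3): C#, E, G#, Bb.
C# (6/4/2): C#, D#, F#, A#.

D#, G#, B | A#, C#, F# | G#, B, D#, E | C#, E, G#, Bb | C#, D#, F#, A#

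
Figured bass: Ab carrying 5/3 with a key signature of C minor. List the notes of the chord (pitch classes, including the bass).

A third above Ab in this key is C.
A fifth above Ab in this key is Eb.
Together with the bass Ab, this spells Ab major in root position.

Ab, C, Eb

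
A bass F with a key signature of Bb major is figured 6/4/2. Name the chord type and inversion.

seventh chord, third inversion

Intervals of 6/4/2 above the bass form a seventh chord; the bass is the seventh, so this is third inversion.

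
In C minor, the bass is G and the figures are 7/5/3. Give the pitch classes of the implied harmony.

G, Bb, D, F

A third above G in this key is Bb.
A fifth above G in this key is D.
A seventh above G in this key is F.
Together with the bass G, this spells G minor seventh in root position.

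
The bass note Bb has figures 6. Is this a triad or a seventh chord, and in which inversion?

6 is shorthand for 6/3.
Intervals of 6/3 above the bass form a triad; the bass is the third, so this is first inversion.

triad, first inversion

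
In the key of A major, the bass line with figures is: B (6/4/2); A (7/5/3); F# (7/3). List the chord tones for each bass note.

B (6/4/2): B, C#, E, G#.
A (7/5/3): A, C#, E, G#.
F# (7/5/3): F#, A, C#, E.

B, C#, E, G# | A, C#, E, G# | F#, A, C#, E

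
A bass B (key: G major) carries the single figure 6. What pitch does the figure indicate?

G

Counting 5 letter steps above B lands on G; in G major, that letter is G.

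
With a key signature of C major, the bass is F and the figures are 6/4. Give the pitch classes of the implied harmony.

A fourth above F in this key is B.
A sixth above F in this key is D.
Together with the bass F, this spells B diminished in second inversion.

F, B, D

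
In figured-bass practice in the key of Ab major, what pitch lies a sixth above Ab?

F

Counting 5 letter steps above Ab lands on F; in Ab major, that letter is F.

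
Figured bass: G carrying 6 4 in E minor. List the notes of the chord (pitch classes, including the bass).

G, C, E

A fourth above G in this key is C.
A sixth above G in this key is E.
Together with the bass G, this spells C major in second inversion.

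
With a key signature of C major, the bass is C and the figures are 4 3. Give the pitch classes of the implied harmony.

The written figures 4 3 are shorthand for 6/4/3: the 6 is implied.
A third above C in this key is E.
A fourth above C in this key is F.
A sixth above C in this key is A.
Together with the bass C, this spells F major seventh in second inversion.

C, E, F, A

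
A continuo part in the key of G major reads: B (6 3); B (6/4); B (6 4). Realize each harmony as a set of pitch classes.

B, D, G | B, E, G | B, E, G

B (6/3): B, D, G.
B (6/4): B, E, G.
B (6/4): B, E, G.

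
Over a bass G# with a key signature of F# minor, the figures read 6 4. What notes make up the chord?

A fourth above G# in this key is C#.
A sixth above G# in this key is E.
Together with the bass G#, this spells C# minor in second inversion.

G#, C#, E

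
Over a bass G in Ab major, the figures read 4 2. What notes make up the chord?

The written figures 4 2 are shorthand for 6/4/2: the 6 is implied.
A second above G in this key is Ab.
A fourth above G in this key is C.
A sixth above G in this key is Eb.
Together with the bass G, this spells Ab major seventh in third inversion.

G, Ab, C, Eb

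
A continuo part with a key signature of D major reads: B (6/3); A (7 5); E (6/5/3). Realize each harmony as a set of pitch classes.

B, D, G | A, C#, E, G | E, G, B, C#

B (6/3): B, D, G.
A (7/5/3): A, C#, E, G.
E (6/5/3): E, G, B, C#.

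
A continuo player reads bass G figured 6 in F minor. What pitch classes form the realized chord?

G, Bb, Eb

The written figures 6 are shorthand for 6/3: the 3 is implied.
A third above G in this key is Bb.
A sixth above G in this key is Eb.
Together with the bass G, this spells Eb major in first inversion.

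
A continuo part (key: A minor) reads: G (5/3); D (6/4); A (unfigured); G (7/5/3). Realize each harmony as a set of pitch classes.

G, B, D | D, G, B | A, C, E | G, B, D, F

G (5/3): G, B, D.
D (6/4): D, G, B.
A (5/3): A, C, E.
G (7/5/3): G, B, D, F.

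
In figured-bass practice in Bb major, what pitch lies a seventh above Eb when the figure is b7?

Db

Counting 6 letter steps above Eb lands on D; in Bb major, that letter is D.
The b7 figure lowers it a semitone, giving Db.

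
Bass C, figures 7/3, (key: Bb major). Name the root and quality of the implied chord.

The figures 7/3 indicate a seventh chord in root position.
In root position the bass is the root, so the root is C.
The chord tones are C, Eb, G, Bb, giving C minor seventh.

C minor seventh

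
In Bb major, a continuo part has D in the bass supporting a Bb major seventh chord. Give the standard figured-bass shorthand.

D is the third of Bb major seventh, so the chord is in first inversion.
A seventh chord in first inversion is figured 6/5/3, conventionally abbreviated 6/5.

6/5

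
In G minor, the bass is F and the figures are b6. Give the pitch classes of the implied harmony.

F, A, Db

The written figures b6 are shorthand for 6/3: the 3 is implied.
A third above F in this key is A.
A sixth above F in this key is D, lowered to Db by the flat.
Together with the bass F, this spells Db augmented in first inversion.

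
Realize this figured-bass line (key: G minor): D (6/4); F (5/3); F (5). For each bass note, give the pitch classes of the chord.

D (6/4): D, G, Bb.
F (5/3): F, A, C.
F (5/3): F, A, C.

D, G, Bb | F, A, C | F, A, C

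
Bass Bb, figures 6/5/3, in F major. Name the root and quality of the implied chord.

The figures 6/5/3 indicate a seventh chord in first inversion.
In first inversion the root lies a sixth above the bass: a sixth above Bb in F major is G.
The chord tones are Bb, D, F, G, giving G minor seventh.

G minor seventh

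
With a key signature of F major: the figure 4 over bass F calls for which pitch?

Bb

Counting 3 letter steps above F lands on B; in F major, that letter is Bb.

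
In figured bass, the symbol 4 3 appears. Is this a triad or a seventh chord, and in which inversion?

4 3 is shorthand for 6/4/3.
Intervals of 6/4/3 above the bass form a seventh chord; the bass is the fifth, so this is second inversion.

seventh chord, second inversion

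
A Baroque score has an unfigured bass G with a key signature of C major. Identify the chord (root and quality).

An unfigured bass indicates a triad in root position.
In root position the bass is the root, so the root is G.
The chord tones are G, B, D, giving G major.

G major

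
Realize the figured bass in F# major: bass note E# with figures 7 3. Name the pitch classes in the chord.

E#, G#, B, D#

The written figures 7 3 are shorthand for 7/5/3: the 5 is implied.
A third above E# in this key is G#.
A fifth above E# in this key is B.
A seventh above E# in this key is D#.
Together with the bass E#, this spells E# half-diminished seventh in root position.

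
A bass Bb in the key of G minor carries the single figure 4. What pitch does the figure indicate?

Eb

Counting 3 letter steps above Bb lands on E; in G minor, that letter is Eb.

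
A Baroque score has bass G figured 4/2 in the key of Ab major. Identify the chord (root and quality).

Ab major seventh

The figures 4/2 indicate a seventh chord in third inversion.
In third inversion the root lies a second above the bass: a second above G in Ab major is Ab.
The chord tones are G, Ab, C, Eb, giving Ab major seventh.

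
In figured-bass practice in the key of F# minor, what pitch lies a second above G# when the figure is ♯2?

A#

Counting 1 letter step above G# lands on A; in F# minor, that letter is A.
The #2 figure raises it a semitone, giving A#.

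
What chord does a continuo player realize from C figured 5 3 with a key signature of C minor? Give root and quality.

The figures 5 3 indicate a triad in root position.
In root position the bass is the root, so the root is C.
The chord tones are C, Eb, G, giving C minor.

C minor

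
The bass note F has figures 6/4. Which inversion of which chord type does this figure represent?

Intervals of 6/4 above the bass form a triad; the bass is the fifth, so this is second inversion.

triad, second inversion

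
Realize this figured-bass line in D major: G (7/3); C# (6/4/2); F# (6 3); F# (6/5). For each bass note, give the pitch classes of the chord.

G (7/5/3): G, B, D, F#.
C# (6/4/2): C#, D, F#, A.
F# (6/3): F#, A, D.
F# (6/5/3): F#, A, C#, D.

G, B, D, F# | C#, D, F#, A | F#, A, D | F#, A, C#, D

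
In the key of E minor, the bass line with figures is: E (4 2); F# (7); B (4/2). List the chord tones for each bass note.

E, F#, A, C | F#, A, C, E | B, C, E, G

E (6/4/2): E, F#, A, C.
F# (7/5/3): F#, A, C, E.
B (6/4/2): B, C, E, G.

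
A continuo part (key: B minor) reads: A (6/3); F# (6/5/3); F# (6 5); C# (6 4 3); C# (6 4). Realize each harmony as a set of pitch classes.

A (6/3): A, C#, F#.
F# (6/5/3): F#, A, C#, D.
F# (6/5/3): F#, A, C#, D.
C# (6/4/3): C#, E, F#, A.
C# (6/4): C#, F#, A.

A, C#, F# | F#, A, C#, D | F#, A, C#, D | C#, E, F#, A | C#, F#, A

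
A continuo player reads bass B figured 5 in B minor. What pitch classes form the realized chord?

B, D, F#

The written figures 5 are shorthand for 5/3: the 3 is implied.
A third above B in this key is D.
A fifth above B in this key is F#.
Together with the bass B, this spells B minor in root position.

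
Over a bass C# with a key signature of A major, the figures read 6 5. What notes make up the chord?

The written figures 6 5 are shorthand for 6/5/3: the 3 is implied.
A third above C# in this key is E.
A fifth above C# in this key is G#.
A sixth above C# in this key is A.
Together with the bass C#, this spells A major seventh in first inversion.

C#, E, G#, A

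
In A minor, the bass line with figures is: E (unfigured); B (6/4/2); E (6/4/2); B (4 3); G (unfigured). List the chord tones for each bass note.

E (5/3): E, G, B.
B (6/4/2): B, C, E, G.
E (6/4/2): E, F, A, C.
B (6/4/3): B, D, E, G.
G (5/3): G, B, D.

E, G, B | B, C, E, G | E, F, A, C | B, D, E, G | G, B, D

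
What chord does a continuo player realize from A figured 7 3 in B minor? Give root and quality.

The figures 7 3 indicate a seventh chord in root position.
In root position the bass is the root, so the root is A.
The chord tones are A, C#, E, G, giving A dominant seventh.

A dominant seventh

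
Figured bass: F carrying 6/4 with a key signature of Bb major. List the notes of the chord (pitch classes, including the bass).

A fourth above F in this key is Bb.
A sixth above F in this key is D.
Together with the bass F, this spells Bb major in second inversion.

F, Bb, D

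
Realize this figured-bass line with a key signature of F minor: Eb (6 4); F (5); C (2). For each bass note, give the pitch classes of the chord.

Eb, Ab, C | F, Ab, C | C, Db, F, Ab

Eb (6/4): Eb, Ab, C.
F (5/3): F, Ab, C.
C (6/4/2): C, Db, F, Ab.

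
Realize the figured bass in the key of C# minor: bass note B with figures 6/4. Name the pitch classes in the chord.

A fourth above B in this key is E.
A sixth above B in this key is G#.
Together with the bass B, this spells E major in second inversion.

B, E, G#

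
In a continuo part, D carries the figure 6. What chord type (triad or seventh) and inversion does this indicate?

triad, first inversion

6 is shorthand for 6/3.
Intervals of 6/3 above the bass form a triad; the bass is the third, so this is first inversion.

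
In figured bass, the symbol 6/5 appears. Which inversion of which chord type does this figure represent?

seventh chord, first inversion

6/5 is shorthand for 6/5/3.
Intervals of 6/5/3 above the bass form a seventh chord; the bass is the third, so this is first inversion.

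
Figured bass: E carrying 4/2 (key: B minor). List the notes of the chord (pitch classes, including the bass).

E, F#, A, C#

The written figures 4/2 are shorthand for 6/4/2: the 6 is implied.
A second above E in this key is F#.
A fourth above E in this key is A.
A sixth above E in this key is C#.
Together with the bass E, this spells F# minor seventh in third inversion.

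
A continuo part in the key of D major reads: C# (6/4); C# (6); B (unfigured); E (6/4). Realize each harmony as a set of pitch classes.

C# (6/4): C#, F#, A.
C# (6/3): C#, E, A.
B (5/3): B, D, F#.
E (6/4): E, A, C#.

C#, F#, A | C#, E, A | B, D, F# | E, A, C#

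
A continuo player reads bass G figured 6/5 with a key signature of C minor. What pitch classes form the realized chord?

The written figures 6/5 are shorthand for 6/5/3: the 3 is implied.
A third above G in this key is Bb.
A fifth above G in this key is D.
A sixth above G in this key is Eb.
Together with the bass G, this spells Eb major seventh in first inversion.

G, Bb, D, Eb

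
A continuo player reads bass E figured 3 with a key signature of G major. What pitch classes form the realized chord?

The written figures 3 are shorthand for 5/3: the 5 is implied.
A third above E in this key is G.
A fifth above E in this key is B.
Together with the bass E, this spells E minor in root position.

E, G, B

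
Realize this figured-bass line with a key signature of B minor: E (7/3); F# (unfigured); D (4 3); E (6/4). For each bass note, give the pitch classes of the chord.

E (7/5/3): E, G, B, D.
F# (5/3): F#, A, C#.
D (6/4/3): D, F#, G, B.
E (6/4): E, A, C#.

E, G, B, D | F#, A, C# | D, F#, G, B | E, A, C#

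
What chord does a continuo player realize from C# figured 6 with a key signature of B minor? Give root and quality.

The figures 6 indicate a triad in first inversion.
In first inversion the root lies a sixth above the bass: a sixth above C# in B minor is A.
The chord tones are C#, E, A, giving A major.

A major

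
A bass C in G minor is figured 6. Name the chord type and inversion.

6 is shorthand for 6/3.
Intervals of 6/3 above the bass form a triad; the bass is the third, so this is first inversion.

triad, first inversion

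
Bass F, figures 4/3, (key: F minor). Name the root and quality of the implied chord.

The figures 4/3 indicate a seventh chord in second inversion.
In second inversion the root lies a fourth above the bass: a fourth above F in F minor is Bb.
The chord tones are F, Ab, Bb, Db, giving Bb minor seventh.

Bb minor seventh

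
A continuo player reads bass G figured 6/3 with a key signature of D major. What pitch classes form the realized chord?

A third above G in this key is B.
A sixth above G in this key is E.
Together with the bass G, this spells E minor in first inversion.

G, B, E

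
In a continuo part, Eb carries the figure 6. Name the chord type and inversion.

triad, first inversion

6 is shorthand for 6/3.
Intervals of 6/3 above the bass form a triad; the bass is the third, so this is first inversion.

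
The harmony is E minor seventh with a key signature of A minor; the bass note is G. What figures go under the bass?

G is the third of E minor seventh, so the chord is in first inversion.
A seventh chord in first inversion is figured 6/5/3, conventionally abbreviated 6/5.

6/5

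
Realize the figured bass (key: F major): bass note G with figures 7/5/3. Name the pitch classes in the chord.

A third above G in this key is Bb.
A fifth above G in this key is D.
A seventh above G in this key is F.
Together with the bass G, this spells G minor seventh in root position.

G, Bb, D, F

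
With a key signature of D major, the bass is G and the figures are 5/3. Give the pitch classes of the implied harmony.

A third above G in this key is B.
A fifth above G in this key is D.
Together with the bass G, this spells G major in root position.

G, B, D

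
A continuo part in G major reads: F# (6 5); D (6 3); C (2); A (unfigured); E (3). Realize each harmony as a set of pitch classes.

F# (6/5/3): F#, A, C, D.
D (6/3): D, F#, B.
C (6/4/2): C, D, F#, A.
A (5/3): A, C, E.
E (5/3): E, G, B.

F#, A, C, D | D, F#, B | C, D, F#, A | A, C, E | E, G, B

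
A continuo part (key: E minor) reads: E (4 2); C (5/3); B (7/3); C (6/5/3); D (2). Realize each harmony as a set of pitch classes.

E, F#, A, C | C, E, G | B, D, F#, A | C, E, G, A | D, E, G, B

E (6/4/2): E, F#, A, C.
C (5/3): C, E, G.
B (7/5/3): B, D, F#, A.
C (6/5/3): C, E, G, A.
D (6/4/2): D, E, G, B.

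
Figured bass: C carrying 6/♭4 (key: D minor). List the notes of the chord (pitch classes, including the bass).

C, Fb, A

A fourth above C in this key is F, lowered to Fb by the flat.
A sixth above C in this key is A.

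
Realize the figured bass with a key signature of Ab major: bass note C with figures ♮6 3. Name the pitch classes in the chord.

A third above C in this key is Eb.
A sixth above C in this key is Ab, made natural (A) by the ♮ figure.
Together with the bass C, this spells A diminished in first inversion.

C, Eb, A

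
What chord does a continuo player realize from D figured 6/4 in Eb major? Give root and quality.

The figures 6/4 indicate a triad in second inversion.
In second inversion the root lies a fourth above the bass: a fourth above D in Eb major is G.
The chord tones are D, G, Bb, giving G minor.

G minor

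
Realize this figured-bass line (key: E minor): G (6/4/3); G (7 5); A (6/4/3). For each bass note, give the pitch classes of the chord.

G, B, C, E | G, B, D, F# | A, C, D, F#

G (6/4/3): G, B, C, E.
G (7/5/3): G, B, D, F#.
A (6/4/3): A, C, D, F#.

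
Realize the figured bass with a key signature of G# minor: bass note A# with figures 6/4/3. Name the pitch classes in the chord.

A#, C#, D#, F#

A third above A# in this key is C#.
A fourth above A# in this key is D#.
A sixth above A# in this key is F#.
Together with the bass A#, this spells D# minor seventh in second inversion.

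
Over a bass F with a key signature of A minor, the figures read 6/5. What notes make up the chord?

F, A, C, D

The written figures 6/5 are shorthand for 6/5/3: the 3 is implied.
A third above F in this key is A.
A fifth above F in this key is C.
A sixth above F in this key is D.
Together with the bass F, this spells D minor seventh in first inversion.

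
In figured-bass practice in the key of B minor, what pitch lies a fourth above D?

Counting 3 letter steps above D lands on G; in B minor, that letter is G.

G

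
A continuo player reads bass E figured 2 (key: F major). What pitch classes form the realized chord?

E, F, A, C

The written figures 2 are shorthand for 6/4/2: the 6/4 are implied.
A second above E in this key is F.
A fourth above E in this key is A.
A sixth above E in this key is C.
Together with the bass E, this spells F major seventh in third inversion.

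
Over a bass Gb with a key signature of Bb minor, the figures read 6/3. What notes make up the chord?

Gb, Bb, Eb

A third above Gb in this key is Bb.
A sixth above Gb in this key is Eb.
Together with the bass Gb, this spells Eb minor in first inversion.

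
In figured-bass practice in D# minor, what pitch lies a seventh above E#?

D#

Counting 6 letter steps above E# lands on D; in D# minor, that letter is D#.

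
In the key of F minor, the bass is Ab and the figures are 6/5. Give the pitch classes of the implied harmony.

Ab, C, Eb, F

The written figures 6/5 are shorthand for 6/5/3: the 3 is implied.
A third above Ab in this key is C.
A fifth above Ab in this key is Eb.
A sixth above Ab in this key is F.
Together with the bass Ab, this spells F minor seventh in first inversion.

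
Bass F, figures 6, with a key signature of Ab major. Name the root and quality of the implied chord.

The figures 6 indicate a triad in first inversion.
In first inversion the root lies a sixth above the bass: a sixth above F in Ab major is Db.
The chord tones are F, Ab, Db, giving Db major.

Db major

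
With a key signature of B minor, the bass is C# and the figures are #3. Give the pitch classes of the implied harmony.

The written figures #3 are shorthand for 5/3: the 5 is implied.
A third above C# in this key is E, raised to E# by the sharp.
A fifth above C# in this key is G.

C#, E#, G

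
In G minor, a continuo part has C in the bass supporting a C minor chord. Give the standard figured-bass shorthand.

no figures

C is the root of C minor, so the chord is in root position.
A triad in root position is figured 5/3, conventionally abbreviated (no figures — root-position triad).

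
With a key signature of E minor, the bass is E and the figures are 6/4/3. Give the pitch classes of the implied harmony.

E, G, A, C

A third above E in this key is G.
A fourth above E in this key is A.
A sixth above E in this key is C.
Together with the bass E, this spells A minor seventh in second inversion.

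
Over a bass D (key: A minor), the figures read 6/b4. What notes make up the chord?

D, Gb, B

A fourth above D in this key is G, lowered to Gb by the flat.
A sixth above D in this key is B.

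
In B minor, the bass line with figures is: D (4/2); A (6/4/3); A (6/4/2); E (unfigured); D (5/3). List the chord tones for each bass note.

D (6/4/2): D, E, G, B.
A (6/4/3): A, C#, D, F#.
A (6/4/2): A, B, D, F#.
E (5/3): E, G, B.
D (5/3): D, F#, A.

D, E, G, B | A, C#, D, F# | A, B, D, F# | E, G, B | D, F#, A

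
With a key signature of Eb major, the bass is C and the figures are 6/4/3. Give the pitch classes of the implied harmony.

A third above C in this key is Eb.
A fourth above C in this key is F.
A sixth above C in this key is Ab.
Together with the bass C, this spells F minor seventh in second inversion.

C, Eb, F, Ab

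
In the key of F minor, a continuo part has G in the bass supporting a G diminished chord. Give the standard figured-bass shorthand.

G is the root of G diminished, so the chord is in root position.
A triad in root position is figured 5/3, conventionally abbreviated (no figures — root-position triad).

no figures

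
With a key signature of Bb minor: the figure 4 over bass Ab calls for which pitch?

Counting 3 letter steps above Ab lands on D; in Bb minor, that letter is Db.

Db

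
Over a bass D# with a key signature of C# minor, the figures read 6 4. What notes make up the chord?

D#, G#, B

A fourth above D# in this key is G#.
A sixth above D# in this key is B.
Together with the bass D#, this spells G# minor in second inversion.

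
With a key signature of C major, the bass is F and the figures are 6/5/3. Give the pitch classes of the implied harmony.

F, A, C, D

A third above F in this key is A.
A fifth above F in this key is C.
A sixth above F in this key is D.
Together with the bass F, this spells D minor seventh in first inversion.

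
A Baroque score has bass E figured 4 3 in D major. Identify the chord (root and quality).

A dominant seventh

The figures 4 3 indicate a seventh chord in second inversion.
In second inversion the root lies a fourth above the bass: a fourth above E in D major is A.
The chord tones are E, G, A, C#, giving A dominant seventh.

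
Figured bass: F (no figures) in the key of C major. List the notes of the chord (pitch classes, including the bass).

An unfigured bass implies 5/3.
A third above F in this key is A.
A fifth above F in this key is C.
Together with the bass F, this spells F major in root position.

F, A, C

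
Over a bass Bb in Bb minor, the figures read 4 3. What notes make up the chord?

The written figures 4 3 are shorthand for 6/4/3: the 6 is implied.
A third above Bb in this key is Db.
A fourth above Bb in this key is Eb.
A sixth above Bb in this key is Gb.
Together with the bass Bb, this spells Eb minor seventh in second inversion.

Bb, Db, Eb, Gb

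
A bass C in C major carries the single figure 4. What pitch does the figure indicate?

F

Counting 3 letter steps above C lands on F; in C major, that letter is F.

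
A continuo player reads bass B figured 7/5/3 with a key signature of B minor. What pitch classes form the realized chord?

A third above B in this key is D.
A fifth above B in this key is F#.
A seventh above B in this key is A.
Together with the bass B, this spells B minor seventh in root position.

B, D, F#, A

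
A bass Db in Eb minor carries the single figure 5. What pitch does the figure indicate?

Ab

Counting 4 letter steps above Db lands on A; in Eb minor, that letter is Ab.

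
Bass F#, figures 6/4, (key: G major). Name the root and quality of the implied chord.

B minor

The figures 6/4 indicate a triad in second inversion.
In second inversion the root lies a fourth above the bass: a fourth above F# in G major is B.
The chord tones are F#, B, D, giving B minor.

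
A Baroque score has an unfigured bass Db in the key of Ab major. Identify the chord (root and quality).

An unfigured bass indicates a triad in root position.
In root position the bass is the root, so the root is Db.
The chord tones are Db, F, Ab, giving Db major.

Db major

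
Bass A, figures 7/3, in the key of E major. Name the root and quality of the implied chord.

The figures 7/3 indicate a seventh chord in root position.
In root position the bass is the root, so the root is A.
The chord tones are A, C#, E, G#, giving A major seventh.

A major seventh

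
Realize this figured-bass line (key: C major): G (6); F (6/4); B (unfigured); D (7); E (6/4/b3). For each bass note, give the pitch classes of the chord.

G, B, E | F, B, D | B, D, F | D, F, A, C | E, Gb, A, C

G (6/3): G, B, E.
F (6/4): F, B, D.
B (5/3): B, D, F.
D (7/5/3): D, F, A, C.
E (6/4/b3): E, Gb, A, C.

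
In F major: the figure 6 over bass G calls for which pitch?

E

Counting 5 letter steps above G lands on E; in F major, that letter is E.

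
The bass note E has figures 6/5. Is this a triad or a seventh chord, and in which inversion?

seventh chord, first inversion

6/5 is shorthand for 6/5/3.
Intervals of 6/5/3 above the bass form a seventh chord; the bass is the third, so this is first inversion.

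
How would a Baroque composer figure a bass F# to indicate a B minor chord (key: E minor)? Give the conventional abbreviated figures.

F# is the fifth of B minor, so the chord is in second inversion.
A triad in second inversion is figured 6/4, conventionally abbreviated 6/4.

6/4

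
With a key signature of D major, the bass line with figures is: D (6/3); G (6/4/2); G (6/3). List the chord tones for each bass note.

D (6/3): D, F#, B.
G (6/4/2): G, A, C#, E.
G (6/3): G, B, E.

D, F#, B | G, A, C#, E | G, B, E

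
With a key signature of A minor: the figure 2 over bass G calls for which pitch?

Counting 1 letter step above G lands on A; in A minor, that letter is A.

A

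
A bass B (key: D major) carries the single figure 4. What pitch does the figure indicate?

E

Counting 3 letter steps above B lands on E; in D major, that letter is E.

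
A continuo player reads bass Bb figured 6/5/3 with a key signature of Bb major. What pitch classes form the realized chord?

A third above Bb in this key is D.
A fifth above Bb in this key is F.
A sixth above Bb in this key is G.
Together with the bass Bb, this spells G minor seventh in first inversion.

Bb, D, F, G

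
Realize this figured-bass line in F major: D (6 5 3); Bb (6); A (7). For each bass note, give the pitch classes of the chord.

D, F, A, Bb | Bb, D, G | A, C, E, G

D (6/5/3): D, F, A, Bb.
Bb (6/3): Bb, D, G.
A (7/5/3): A, C, E, G.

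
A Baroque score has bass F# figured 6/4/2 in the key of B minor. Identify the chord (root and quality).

The figures 6/4/2 indicate a seventh chord in third inversion.
In third inversion the root lies a second above the bass: a second above F# in B minor is G.
The chord tones are F#, G, B, D, giving G major seventh.

G major seventh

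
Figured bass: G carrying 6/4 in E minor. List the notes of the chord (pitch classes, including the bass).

G, C, E

A fourth above G in this key is C.
A sixth above G in this key is E.
Together with the bass G, this spells C major in second inversion.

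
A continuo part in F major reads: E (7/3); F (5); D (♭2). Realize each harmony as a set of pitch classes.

E (7/5/3): E, G, Bb, D.
F (5/3): F, A, C.
D (6/4/b2): D, Eb, G, Bb.

E, G, Bb, D | F, A, C | D, Eb, G, Bb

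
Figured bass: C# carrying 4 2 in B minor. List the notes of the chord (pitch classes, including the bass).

The written figures 4 2 are shorthand for 6/4/2: the 6 is implied.
A second above C# in this key is D.
A fourth above C# in this key is F#.
A sixth above C# in this key is A.
Together with the bass C#, this spells D major seventh in third inversion.

C#, D, F#, A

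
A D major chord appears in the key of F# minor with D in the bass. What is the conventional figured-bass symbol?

no figures

D is the root of D major, so the chord is in root position.
A triad in root position is figured 5/3, conventionally abbreviated (no figures — root-position triad).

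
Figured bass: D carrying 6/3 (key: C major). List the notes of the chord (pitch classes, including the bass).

D, F, B

A third above D in this key is F.
A sixth above D in this key is B.
Together with the bass D, this spells B diminished in first inversion.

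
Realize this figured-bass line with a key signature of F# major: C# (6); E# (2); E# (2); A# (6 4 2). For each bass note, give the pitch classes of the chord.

C#, E#, A# | E#, F#, A#, C# | E#, F#, A#, C# | A#, B, D#, F#

C# (6/3): C#, E#, A#.
E# (6/4/2): E#, F#, A#, C#.
E# (6/4/2): E#, F#, A#, C#.
A# (6/4/2): A#, B, D#, F#.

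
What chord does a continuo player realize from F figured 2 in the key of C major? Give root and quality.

The figures 2 indicate a seventh chord in third inversion.
In third inversion the root lies a second above the bass: a second above F in C major is G.
The chord tones are F, G, B, D, giving G dominant seventh.

G dominant seventh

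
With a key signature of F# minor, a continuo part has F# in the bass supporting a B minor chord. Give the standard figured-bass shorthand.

F# is the fifth of B minor, so the chord is in second inversion.
A triad in second inversion is figured 6/4, conventionally abbreviated 6/4.

6/4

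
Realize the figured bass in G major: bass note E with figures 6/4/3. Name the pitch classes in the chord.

A third above E in this key is G.
A fourth above E in this key is A.
A sixth above E in this key is C.
Together with the bass E, this spells A minor seventh in second inversion.

E, G, A, C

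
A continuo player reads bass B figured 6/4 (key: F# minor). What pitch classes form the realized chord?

B, E, G#

A fourth above B in this key is E.
A sixth above B in this key is G#.
Together with the bass B, this spells E major in second inversion.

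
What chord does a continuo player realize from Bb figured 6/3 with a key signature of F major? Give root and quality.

G minor

The figures 6/3 indicate a triad in first inversion.
In first inversion the root lies a sixth above the bass: a sixth above Bb in F major is G.
The chord tones are Bb, D, G, giving G minor.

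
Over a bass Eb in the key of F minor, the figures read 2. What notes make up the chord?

The written figures 2 are shorthand for 6/4/2: the 6/4 are implied.
A second above Eb in this key is F.
A fourth above Eb in this key is Ab.
A sixth above Eb in this key is C.
Together with the bass Eb, this spells F minor seventh in third inversion.

Eb, F, Ab, C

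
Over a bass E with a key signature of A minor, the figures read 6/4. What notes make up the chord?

A fourth above E in this key is A.
A sixth above E in this key is C.
Together with the bass E, this spells A minor in second inversion.

E, A, C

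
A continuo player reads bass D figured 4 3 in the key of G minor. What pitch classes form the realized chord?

D, F, G, Bb

The written figures 4 3 are shorthand for 6/4/3: the 6 is implied.
A third above D in this key is F.
A fourth above D in this key is G.
A sixth above D in this key is Bb.
Together with the bass D, this spells G minor seventh in second inversion.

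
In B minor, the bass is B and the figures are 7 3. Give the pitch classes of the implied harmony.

The written figures 7 3 are shorthand for 7/5/3: the 5 is implied.
A third above B in this key is D.
A fifth above B in this key is F#.
A seventh above B in this key is A.
Together with the bass B, this spells B minor seventh in root position.

B, D, F#, A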